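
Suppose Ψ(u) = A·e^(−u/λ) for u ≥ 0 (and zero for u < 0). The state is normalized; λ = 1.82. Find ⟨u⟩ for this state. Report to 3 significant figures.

The expectation value is the |Ψ|²-weighted average of u: ∫ u|Ψ|² du.
Using ∫₀^∞ uⁿ e^(−αu) du = n!/αⁿ⁺¹, since the A² factors cancel between numerator and denominator, ⟨u⟩ = λ/2.
Putting λ = 1.82 gives 0.9100.

⟨u⟩ ≈ 0.910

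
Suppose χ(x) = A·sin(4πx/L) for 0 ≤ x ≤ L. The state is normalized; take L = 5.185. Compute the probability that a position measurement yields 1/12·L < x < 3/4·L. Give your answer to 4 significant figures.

The probability is P = ∫ |χ|² dx over [1/12·L, 3/4·L].
With A² fixed by ∫|χ|² = 1, i.e. A² = (L/2)^(−1), substitute and integrate.
Let u = x/L; then A² and the length scale cancel, so P = ∫_{1/12}^{3/4} sin(4·π·u)^2 du ÷ ∫_{0}^{1} sin(4·π·u)^2 du.
With ∫ sin(4·π·u)^2 du = u/2 - sin(4·π·u)·cos(4·π·u)/(8·π) + C, the region integral is √(3)/(32·π) + 1/3 and the full one is 1/2.
Evaluating gives P = √(3)/(16·π) + 2/3.

P ≈ 0.7011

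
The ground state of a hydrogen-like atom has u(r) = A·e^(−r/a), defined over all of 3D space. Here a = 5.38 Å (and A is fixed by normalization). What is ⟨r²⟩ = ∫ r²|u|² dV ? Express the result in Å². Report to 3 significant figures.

⟨r^2⟩ ≈ 86.8 Å^2

⟨r²⟩ = ∫ r^2 |u|² 4πr² dr over the full domain.
The ratio of the moment integral to the normalization integral gives ⟨r²⟩ = 3·a^2.
Putting a = 5.38 gives 86.83.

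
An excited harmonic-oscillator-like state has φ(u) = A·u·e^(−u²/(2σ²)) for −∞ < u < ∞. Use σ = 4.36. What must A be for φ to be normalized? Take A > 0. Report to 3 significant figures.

Normalization requires ∫|φ|² du = 1, integrated from −∞ to ∞.
The integral (without the A² prefactor) comes out to √(π)·σ^3/2.
Setting this equal to 1 gives A² = 1/(√(π)·σ^3/2).
Substituting σ = 4.36 gives A² = 0.01361, so A = 0.1167.

A ≈ 0.117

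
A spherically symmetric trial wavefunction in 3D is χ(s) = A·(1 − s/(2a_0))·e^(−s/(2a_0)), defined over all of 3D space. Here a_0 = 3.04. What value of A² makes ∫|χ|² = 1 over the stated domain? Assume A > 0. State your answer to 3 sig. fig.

Require ∫ |χ|² 4πs² ds = 1 over the whole domain.
In 3D with spherical symmetry the volume element is 4πs² ds.
With ∫₀^∞ s^4 e^(−αs) ds = 4!/α^5, ∫|χ|² 4πs² ds = A²·(8·π·a_0^3).
Hence A² = 1/[8·π·a_0^3].
With a_0 = 3.04: A² = 0.001416 and A = 0.03763.

A^2 ≈ 0.00142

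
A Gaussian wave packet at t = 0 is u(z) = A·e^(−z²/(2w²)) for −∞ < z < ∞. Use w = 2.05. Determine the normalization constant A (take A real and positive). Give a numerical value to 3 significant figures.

A ≈ 0.525

We need A² ∫|f|² dz = 1, taking the integral from −∞ to ∞.
With ∫_{−∞}^{∞} z^(2m) e^(−αz²) dz = (2m−1)!!·√π / (2^m α^(m+1/2)), with u = A·e^(−z²/(2w²)), the integral evaluates to A²·[√(π)·w].
Hence A² = 1/[√(π)·w].
With w = 2.05: A² = 0.2752 and A = 0.5246.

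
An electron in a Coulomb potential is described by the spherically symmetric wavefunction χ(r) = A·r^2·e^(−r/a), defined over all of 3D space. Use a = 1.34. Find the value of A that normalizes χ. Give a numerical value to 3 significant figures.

We need A² ∫|f|² 4πr² dr = 1, taking the integral from 0 to ∞.
(Spherical symmetry: dV = 4πr² dr.)
Using ∫₀^∞ rⁿ e^(−αr) dr = n!/αⁿ⁺¹, with χ = A·r^2·e^(−r/a), the integral evaluates to A²·[45·π·a^7/2].
Substituting a = 1.34 gives A² = 0.001824, so A = 0.04270.

A ≈ 0.0427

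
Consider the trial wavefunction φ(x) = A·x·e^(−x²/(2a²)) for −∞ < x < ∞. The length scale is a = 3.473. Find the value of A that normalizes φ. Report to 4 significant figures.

A ≈ 0.1641

Normalization requires ∫|φ|² dx = 1, integrated from −∞ to ∞.
∫|φ|² dx = A²·(√(π)·a^3/2).
So A² = (√(π)·a^3/2)^(−1).
With a = 3.473: A² = 0.026936 and A = 0.16412.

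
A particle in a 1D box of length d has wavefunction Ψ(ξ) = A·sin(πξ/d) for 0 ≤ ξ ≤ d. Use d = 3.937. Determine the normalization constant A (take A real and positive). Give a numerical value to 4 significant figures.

Require ∫ |Ψ|² dξ = 1 over the whole domain.
With ∫₀^d sin²(nπξ/d) dξ = d/2, carrying out the integral gives A² · d/2.
Hence A² = 1/[d/2].
Plugging in d = 3.937 yields A = 0.71274.

A ≈ 0.7127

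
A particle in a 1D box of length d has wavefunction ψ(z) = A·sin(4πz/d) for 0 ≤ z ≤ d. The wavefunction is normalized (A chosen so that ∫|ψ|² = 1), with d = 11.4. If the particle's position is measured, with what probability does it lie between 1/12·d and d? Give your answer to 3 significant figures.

|ψ|² is the probability density, so P = ∫_{1/12·d}^{d} |ψ|² dz.
The normalization integral ∫|ψ|²dz over the whole domain equals d/2·A², and A² cancels in the ratio.
Substituting u = z/d, A² and the length scale cancel in the ratio: P = ∫_{1/12}^{1} sin(4·π·u)^2 du / ∫_{0}^{1} sin(4·π·u)^2 du.
Using ∫ sin(4·π·u)^2 du = u/2 - sin(4·π·u)·cos(4·π·u)/(8·π), the numerator is √(3)/(32·π) + 11/24 and the denominator is 1/2.
This works out to P = √(3)/(16·π) + 11/12.

P ≈ 0.951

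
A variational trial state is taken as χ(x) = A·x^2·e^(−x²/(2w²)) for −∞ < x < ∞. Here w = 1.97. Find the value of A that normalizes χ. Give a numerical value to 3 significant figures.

A ≈ 0.159

The normalization condition is ∫|χ|² dx = 1 from −∞ to ∞.
Differentiating ∫e^(−αx²) dx = √(π/α) under α to get the higher moments, with χ = A·x^2·e^(−x²/(2w²)), the integral evaluates to A²·[3·√(π)·w^5/4].
Substituting w = 1.97 gives A² = 0.02535, so A = 0.1592.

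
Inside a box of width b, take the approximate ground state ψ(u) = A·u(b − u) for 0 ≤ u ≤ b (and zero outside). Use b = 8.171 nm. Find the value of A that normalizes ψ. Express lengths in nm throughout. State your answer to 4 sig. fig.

A ≈ 0.02870 nm^(-5/2)

Require ∫ |ψ|² du = 1 over the whole domain.
Expanding the polynomial and integrating term by term, the integral (without the A² prefactor) comes out to b^5/30.
Setting this equal to 1 gives A² = 1/(b^5/30).
Plugging in b = 8.171 yields A = 0.028699.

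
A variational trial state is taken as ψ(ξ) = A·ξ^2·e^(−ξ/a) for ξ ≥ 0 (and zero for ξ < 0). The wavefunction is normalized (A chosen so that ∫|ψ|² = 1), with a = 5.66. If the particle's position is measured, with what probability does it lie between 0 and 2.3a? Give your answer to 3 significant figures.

P ≈ 0.487

The probability is P = ∫ |ψ|² dξ over [0, 2.3a].
With A² fixed by ∫|ψ|² = 1, i.e. A² = (3·a^5/4)^(−1), substitute and integrate.
Substituting u = ξ/a, A² and the length scale cancel in the ratio: P = ∫_{0}^{2.3} u^4·e^(-2·u) du / ∫_{0}^{∞} u^4·e^(-2·u) du.
An antiderivative of u^4·e^(-2·u) is -(u^4/2 + u^3 + 3·u^2/2 + 3·u/2 + 3/4)·e^(-2·u); evaluating from 0 to 2.3 gives ≈ 0.36507, while the full integral is 3/4.
The result is P = 0.4868.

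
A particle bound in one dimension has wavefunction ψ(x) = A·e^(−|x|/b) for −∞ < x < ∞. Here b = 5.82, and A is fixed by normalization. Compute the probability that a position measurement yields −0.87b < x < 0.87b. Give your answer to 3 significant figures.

P ≈ 0.824

|ψ|² is the probability density, so P = ∫_{−0.87b}^{0.87b} |ψ|² dx.
With A² fixed by ∫|ψ|² = 1, i.e. A² = (b)^(−1), substitute and integrate.
Both integrals are even about x = 0, so only the x ≥ 0 halves are needed (the factors of 2 cancel). In terms of u = x/b (A² and the length scale cancel between numerator and denominator), P = [∫_{0}^{0.87} e^(-2·u) du] / [∫_{0}^{∞} e^(-2·u) du].
With ∫ e^(-2·u) du = -e^(-2·u)/2 + C, the region integral is 1/2 - e^(-87/50)/2 and the full one is 1/2.
This works out to P = 0.8245.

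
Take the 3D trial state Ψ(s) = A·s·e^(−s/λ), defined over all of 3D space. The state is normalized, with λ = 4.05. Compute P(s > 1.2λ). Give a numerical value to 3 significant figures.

P = ∫ |Ψ|² 4πs² ds over s > 1.2λ.
Normalization gives A² = 1/(3·π·λ^5).
Let u = s/λ; then A², 4π and the length scale all cancel, so P = ∫_{1.2}^{∞} u^4·e^(-2·u) du ÷ ∫_{0}^{∞} u^4·e^(-2·u) du.
An antiderivative of u^4·e^(-2·u) is -(u^4/2 + u^3 + 3·u^2/2 + 3·u/2 + 3/4)·e^(-2·u); evaluating from 1.2 to ∞ gives ≈ 0.67810, while the full integral is 3/4.
This evaluates to P = 0.9041.

P ≈ 0.904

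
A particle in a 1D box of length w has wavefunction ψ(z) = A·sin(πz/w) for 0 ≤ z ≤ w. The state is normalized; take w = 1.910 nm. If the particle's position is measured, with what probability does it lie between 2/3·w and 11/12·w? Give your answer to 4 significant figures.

The probability is P = ∫ |ψ|² dz over [2/3·w, 11/12·w].
The normalization integral ∫|ψ|²dz over the whole domain equals w/2·A², and A² cancels in the ratio.
Let u = z/w; then A² and the length scale cancel, so P = ∫_{2/3}^{11/12} sin(π·u)^2 du ÷ ∫_{0}^{1} sin(π·u)^2 du.
An antiderivative of sin(π·u)^2 is u/2 - sin(2·π·u)/(4·π); evaluating from 2/3 to 11/12 gives -√(3)/(8·π) + 1/(8·π) + 1/8, while the full integral is 1/2.
The result is P = (-√(3) + 1 + π)/(4·π).

P ≈ 0.1917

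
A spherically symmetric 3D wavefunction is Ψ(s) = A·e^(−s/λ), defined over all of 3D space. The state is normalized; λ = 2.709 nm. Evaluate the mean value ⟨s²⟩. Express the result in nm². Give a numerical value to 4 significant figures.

The expectation value is the |Ψ|²-weighted average of s^2: ∫ s^2|Ψ|² 4πs² ds.
Since the A² factors cancel between numerator and denominator, ⟨s²⟩ = 3·λ^2.
Putting λ = 2.709 gives 22.016.

⟨s^2⟩ ≈ 22.02 nm^2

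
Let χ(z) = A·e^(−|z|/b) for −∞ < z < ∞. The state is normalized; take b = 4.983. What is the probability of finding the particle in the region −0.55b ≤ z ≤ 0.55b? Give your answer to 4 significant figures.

P ≈ 0.6671

P = ∫_{−0.55b}^{0.55b} |χ(z)|² dz.
Since A² = 1/(b), this is the region integral divided by the full normalization integral.
Both integrals are even about z = 0, so only the z ≥ 0 halves are needed (the factors of 2 cancel). Let u = z/b; then A² and the length scale cancel, so P = ∫_{0}^{0.55} e^(-2·u) du ÷ ∫_{0}^{∞} e^(-2·u) du.
Using ∫ e^(-2·u) du = -e^(-2·u)/2, the numerator is 1/2 - e^(-11/10)/2 and the denominator is 1/2.
The result is P = 0.66713.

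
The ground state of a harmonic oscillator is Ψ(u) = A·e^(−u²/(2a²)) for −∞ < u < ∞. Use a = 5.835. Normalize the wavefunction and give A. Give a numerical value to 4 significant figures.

A ≈ 0.3110

The normalization condition is ∫|Ψ|² du = 1 from −∞ to ∞.
With ∫_{−∞}^{∞} u^(2m) e^(−αu²) du = (2m−1)!!·√π / (2^m α^(m+1/2)), carrying out the integral gives A² · √(π)·a.
Setting this equal to 1 gives A² = 1/(√(π)·a).
Plugging in a = 5.835 yields A = 0.31095.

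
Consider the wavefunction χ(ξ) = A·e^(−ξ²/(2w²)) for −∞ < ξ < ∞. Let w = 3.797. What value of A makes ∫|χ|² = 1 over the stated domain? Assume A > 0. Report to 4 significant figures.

A ≈ 0.3855

Normalization requires ∫|χ|² dξ = 1, integrated from −∞ to ∞.
With ∫_{−∞}^{∞} ξ^(2m) e^(−αξ²) dξ = (2m−1)!!·√π / (2^m α^(m+1/2)), carrying out the integral gives A² · √(π)·w.
So A² = (√(π)·w)^(−1).
Plugging in w = 3.797 yields A = 0.38547.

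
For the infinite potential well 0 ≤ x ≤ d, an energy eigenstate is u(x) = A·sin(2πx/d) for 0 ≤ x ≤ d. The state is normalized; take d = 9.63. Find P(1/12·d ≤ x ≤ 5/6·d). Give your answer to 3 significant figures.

|u|² is the probability density, so P = ∫_{1/12·d}^{5/6·d} |u|² dx.
With A² fixed by ∫|u|² = 1, i.e. A² = (d/2)^(−1), substitute and integrate.
In terms of t = x/d (A² and the length scale cancel between numerator and denominator), P = [∫_{1/12}^{5/6} sin(2·π·t)^2 dt] / [∫_{0}^{1} sin(2·π·t)^2 dt].
Using ∫ sin(2·π·t)^2 dt = t/2 - sin(4·π·t)/(8·π), the numerator is √(3)/(8·π) + 3/8 and the denominator is 1/2.
This works out to P = (√(3) + 3·π)/(4·π).

P ≈ 0.888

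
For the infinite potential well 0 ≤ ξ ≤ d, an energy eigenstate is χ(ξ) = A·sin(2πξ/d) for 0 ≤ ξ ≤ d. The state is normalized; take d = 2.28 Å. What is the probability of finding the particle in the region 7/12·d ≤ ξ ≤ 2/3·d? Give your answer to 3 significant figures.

P ≈ 0.0833

The probability is P = ∫ |χ|² dξ over [7/12·d, 2/3·d].
With A² fixed by ∫|χ|² = 1, i.e. A² = (d/2)^(−1), substitute and integrate.
In terms of u = ξ/d (A² and the length scale cancel between numerator and denominator), P = [∫_{7/12}^{2/3} sin(2·π·u)^2 du] / [∫_{0}^{1} sin(2·π·u)^2 du].
With ∫ sin(2·π·u)^2 du = u/2 - sin(4·π·u)/(8·π) + C, the region integral is 1/24 and the full one is 1/2.
The result is P = 1/12.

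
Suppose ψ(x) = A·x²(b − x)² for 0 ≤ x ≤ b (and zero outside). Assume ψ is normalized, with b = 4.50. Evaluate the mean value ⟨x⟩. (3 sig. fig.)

⟨x⟩ ≈ 2.25

⟨x⟩ = ∫ x |ψ|² dx over the full domain.
Expanding the polynomial and integrating term by term, the ratio of the moment integral to the normalization integral gives ⟨x⟩ = b/2.
Putting b = 4.50 gives 2.250.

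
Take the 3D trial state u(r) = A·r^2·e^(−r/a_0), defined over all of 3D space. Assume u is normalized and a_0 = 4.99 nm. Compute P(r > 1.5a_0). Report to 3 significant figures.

With dV = 4πr²dr, the probability is ∫|u|² dV over r > 1.5a_0.
The full normalization integral is A²·[45·π·a_0^7/2] = 1, fixing A².
Substituting t = r/a_0, A², 4π and the length scale all cancel in the ratio: P = ∫_{1.5}^{∞} t^6·e^(-2·t) dt / ∫_{0}^{∞} t^6·e^(-2·t) dt.
With ∫ t^6·e^(-2·t) dt = -(4·t^6 + 12·t^5 + 30·t^4 + 60·t^3 + 90·t^2 + 90·t + 45)·e^(-2·t)/8 + C, the region integral is ≈ 5.4365 and the full one is 45/8.
Taking the ratio yields P = 0.9665.

P ≈ 0.966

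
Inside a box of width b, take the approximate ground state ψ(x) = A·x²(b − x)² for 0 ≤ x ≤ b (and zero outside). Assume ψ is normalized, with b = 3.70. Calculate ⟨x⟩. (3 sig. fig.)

The expectation value is the |ψ|²-weighted average of x: ∫ x|ψ|² dx.
The ratio of the moment integral to the normalization integral gives ⟨x⟩ = b/2.
With b = 3.70, ⟨x⟩ = 1.850.

⟨x⟩ ≈ 1.85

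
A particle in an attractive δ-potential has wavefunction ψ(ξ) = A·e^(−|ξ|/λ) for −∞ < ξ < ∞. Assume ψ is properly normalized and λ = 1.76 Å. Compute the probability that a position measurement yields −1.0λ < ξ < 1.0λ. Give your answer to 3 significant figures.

The probability is P = ∫ |ψ|² dξ over [−1.0λ, 1.0λ].
Since A² = 1/(λ), this is the region integral divided by the full normalization integral.
By symmetry take twice the ξ ≥ 0 contribution in numerator and denominator; the 2's cancel. In terms of u = ξ/λ (A² and the length scale cancel between numerator and denominator), P = [∫_{0}^{1.0} e^(-2·u) du] / [∫_{0}^{∞} e^(-2·u) du].
An antiderivative of e^(-2·u) is -e^(-2·u)/2; evaluating from 0 to 1.0 gives 1/2 - e^(-2)/2, while the full integral is 1/2.
The result is P = 0.8647.

P ≈ 0.865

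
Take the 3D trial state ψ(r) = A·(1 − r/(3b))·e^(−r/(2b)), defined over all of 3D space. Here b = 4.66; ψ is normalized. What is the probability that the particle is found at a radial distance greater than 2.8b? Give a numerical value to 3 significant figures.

P ≈ 0.647

With dV = 4πr²dr, the probability is ∫|ψ|² dV over r > 2.8b.
Normalization gives A² = 1/(8·π·b^3/3).
Substituting u = r/b, A², 4π and the length scale all cancel in the ratio: P = ∫_{2.8}^{∞} u^2·(1 - u/3)^2·e^(-u) du / ∫_{0}^{∞} u^2·(1 - u/3)^2·e^(-u) du.
Using ∫ u^2·(1 - u/3)^2·e^(-u) du = (-u^4 + 2·u^3 - 3·u^2 - 6·u - 6)·e^(-u)/9, the numerator is ≈ 0.43163 and the denominator is 2/3.
Taking the ratio yields P = 0.6474.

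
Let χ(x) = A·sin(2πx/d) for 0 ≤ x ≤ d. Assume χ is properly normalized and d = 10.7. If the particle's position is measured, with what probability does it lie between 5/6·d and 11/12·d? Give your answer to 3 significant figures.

|χ|² is the probability density, so P = ∫_{5/6·d}^{11/12·d} |χ|² dx.
With A² fixed by ∫|χ|² = 1, i.e. A² = (d/2)^(−1), substitute and integrate.
In terms of u = x/d (A² and the length scale cancel between numerator and denominator), P = [∫_{5/6}^{11/12} sin(2·π·u)^2 du] / [∫_{0}^{1} sin(2·π·u)^2 du].
An antiderivative of sin(2·π·u)^2 is u/2 - sin(4·π·u)/(8·π); evaluating from 5/6 to 11/12 gives 1/24, while the full integral is 1/2.
The result is P = 1/12.

P ≈ 0.0833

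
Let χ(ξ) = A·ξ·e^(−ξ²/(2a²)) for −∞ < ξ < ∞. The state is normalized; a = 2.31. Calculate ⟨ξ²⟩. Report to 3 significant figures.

By definition ⟨ξ²⟩ = ∫ ξ^2 |χ(ξ)|² dξ.
Differentiating ∫e^(−αξ²) dξ = √(π/α) under α to get the higher moments, since the A² factors cancel between numerator and denominator, ⟨ξ²⟩ = 3·a^2/2.
With a = 2.31, ⟨ξ^2⟩ = 8.004.

⟨ξ^2⟩ ≈ 8.00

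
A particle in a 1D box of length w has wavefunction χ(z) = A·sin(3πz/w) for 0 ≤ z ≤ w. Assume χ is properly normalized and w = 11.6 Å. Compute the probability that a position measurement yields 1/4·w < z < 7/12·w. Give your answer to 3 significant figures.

P = ∫_{1/4·w}^{7/12·w} |χ(z)|² dz.
The normalization integral ∫|χ|²dz over the whole domain equals w/2·A², and A² cancels in the ratio.
In terms of u = z/w (A² and the length scale cancel between numerator and denominator), P = [∫_{1/4}^{7/12} sin(3·π·u)^2 du] / [∫_{0}^{1} sin(3·π·u)^2 du].
An antiderivative of sin(3·π·u)^2 is u/2 - sin(6·π·u)/(12·π); evaluating from 1/4 to 7/12 gives 1/6, while the full integral is 1/2.
The result is P = 1/3.

P ≈ 0.333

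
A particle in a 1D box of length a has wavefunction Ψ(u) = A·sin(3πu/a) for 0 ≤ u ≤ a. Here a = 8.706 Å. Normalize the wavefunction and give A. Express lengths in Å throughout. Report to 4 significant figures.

A ≈ 0.4793 Å^(-1/2)

Normalization requires ∫|Ψ|² du = 1, integrated from 0 to a.
Carrying out the integral gives A² · a/2.
Hence A² = 1/[a/2].
With a = 8.706: A² = 0.22973 and A = 0.47930.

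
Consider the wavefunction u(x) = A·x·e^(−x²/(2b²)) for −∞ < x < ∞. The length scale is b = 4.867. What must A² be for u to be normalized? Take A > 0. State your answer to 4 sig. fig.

A^2 ≈ 0.009787

The normalization condition is ∫|u|² dx = 1 from −∞ to ∞.
With ∫_{−∞}^{∞} x^(2m) e^(−αx²) dx = (2m−1)!!·√π / (2^m α^(m+1/2)), ∫|u|² dx = A²·(√(π)·b^3/2).
So A² = (√(π)·b^3/2)^(−1).
With b = 4.867: A² = 0.0097875 and A = 0.098932.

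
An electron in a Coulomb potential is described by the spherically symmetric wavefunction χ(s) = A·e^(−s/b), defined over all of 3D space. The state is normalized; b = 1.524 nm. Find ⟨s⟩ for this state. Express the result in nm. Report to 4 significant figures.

⟨s⟩ ≈ 2.286 nm

By definition ⟨s⟩ = ∫ s |χ(s)|² 4πs² ds.
Evaluating both integrals, ⟨s⟩ = 3·b/2.
Putting b = 1.524 gives 2.2860.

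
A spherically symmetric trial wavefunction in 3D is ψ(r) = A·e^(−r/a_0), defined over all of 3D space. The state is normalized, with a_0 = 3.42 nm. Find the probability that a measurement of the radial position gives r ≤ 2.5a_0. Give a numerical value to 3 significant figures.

Integrate the radial probability density 4πr²|ψ|² over r ≤ 2.5a_0.
Normalization gives A² = 1/(π·a_0^3).
In terms of u = r/a_0 (A², 4π and the length scale all cancel between numerator and denominator), P = [∫_{0}^{2.5} u^2·e^(-2·u) du] / [∫_{0}^{∞} u^2·e^(-2·u) du].
With ∫ u^2·e^(-2·u) du = -(2·u^2 + 2·u + 1)·e^(-2·u)/4 + C, the region integral is 1/4 - 37·e^(-5)/8 and the full one is 1/4.
This evaluates to P = 0.8753.

P ≈ 0.875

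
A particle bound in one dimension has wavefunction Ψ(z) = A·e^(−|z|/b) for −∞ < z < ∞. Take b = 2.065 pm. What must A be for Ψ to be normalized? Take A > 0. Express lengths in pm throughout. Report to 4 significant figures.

A ≈ 0.6959 pm^(-1/2)

We need A² ∫|f|² dz = 1, taking the integral from −∞ to ∞.
Using ∫₀^∞ zⁿ e^(−αz) dz = n!/αⁿ⁺¹, the integral (without the A² prefactor) comes out to b.
Setting this equal to 1 gives A² = 1/(b).
Plugging in b = 2.065 yields A = 0.69589.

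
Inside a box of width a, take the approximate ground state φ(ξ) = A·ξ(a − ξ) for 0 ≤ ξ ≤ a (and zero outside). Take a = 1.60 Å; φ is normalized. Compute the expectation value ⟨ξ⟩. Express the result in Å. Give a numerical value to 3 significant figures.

⟨ξ⟩ ≈ 0.800 Å

The expectation value is the |φ|²-weighted average of ξ: ∫ ξ|φ|² dξ.
Expanding the polynomial and integrating term by term, evaluating both integrals, ⟨ξ⟩ = a/2.
Putting a = 1.60 gives 0.8000.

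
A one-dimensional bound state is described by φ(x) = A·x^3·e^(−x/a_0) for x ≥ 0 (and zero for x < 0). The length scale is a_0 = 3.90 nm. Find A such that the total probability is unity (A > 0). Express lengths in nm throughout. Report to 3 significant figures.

We need A² ∫|f|² dx = 1, taking the integral from 0 to ∞.
Recall ∫₀^∞ x^m e^(−x/β) dx = m!·β^(m+1), with φ = A·x^3·e^(−x/a_0), the integral evaluates to A²·[45·a_0^7/8].
Setting this equal to 1 gives A² = 1/(45·a_0^7/8).
With a_0 = 3.90: A² = 0.00001295 and A = 0.003599.

A ≈ 0.00360 nm^(-7/2)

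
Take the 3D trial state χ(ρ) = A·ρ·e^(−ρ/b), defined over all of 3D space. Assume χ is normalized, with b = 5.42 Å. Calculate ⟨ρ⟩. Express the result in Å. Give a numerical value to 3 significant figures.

⟨ρ⟩ ≈ 13.6 Å

The expectation value is the |χ|²-weighted average of ρ: ∫ ρ|χ|² 4πρ² dρ.
The ratio of the moment integral to the normalization integral gives ⟨ρ⟩ = 5·b/2.
Putting b = 5.42 gives 13.55.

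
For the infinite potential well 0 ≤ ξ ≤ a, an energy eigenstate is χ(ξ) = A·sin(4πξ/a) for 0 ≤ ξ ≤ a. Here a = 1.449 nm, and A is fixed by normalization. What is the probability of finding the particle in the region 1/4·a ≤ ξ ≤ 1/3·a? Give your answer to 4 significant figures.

P = ∫_{1/4·a}^{1/3·a} |χ(ξ)|² dξ.
Since A² = 1/(a/2), this is the region integral divided by the full normalization integral.
In terms of u = ξ/a (A² and the length scale cancel between numerator and denominator), P = [∫_{1/4}^{1/3} sin(4·π·u)^2 du] / [∫_{0}^{1} sin(4·π·u)^2 du].
With ∫ sin(4·π·u)^2 du = u/2 - sin(4·π·u)·cos(4·π·u)/(8·π) + C, the region integral is -√(3)/(32·π) + 1/24 and the full one is 1/2.
Evaluating gives P = (-√(3)/16 + π/12)/π.

P ≈ 0.04888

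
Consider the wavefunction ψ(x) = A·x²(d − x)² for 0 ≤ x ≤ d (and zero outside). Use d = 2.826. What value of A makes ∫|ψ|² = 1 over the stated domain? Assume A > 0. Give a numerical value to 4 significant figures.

A ≈ 0.2341

We need A² ∫|f|² dx = 1, taking the integral from 0 to d.
Expanding the polynomial and integrating term by term, the integral (without the A² prefactor) comes out to d^9/630.
Hence A² = 1/[d^9/630].
Substituting d = 2.826 gives A² = 0.054801, so A = 0.23410.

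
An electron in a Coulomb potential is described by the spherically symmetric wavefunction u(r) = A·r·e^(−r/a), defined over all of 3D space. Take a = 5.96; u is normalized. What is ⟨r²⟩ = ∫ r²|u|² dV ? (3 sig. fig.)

⟨r^2⟩ ≈ 266

The expectation value is the |u|²-weighted average of r^2: ∫ r^2|u|² 4πr² dr.
The ratio of the moment integral to the normalization integral gives ⟨r²⟩ = 15·a^2/2.
Putting a = 5.96 gives 266.4.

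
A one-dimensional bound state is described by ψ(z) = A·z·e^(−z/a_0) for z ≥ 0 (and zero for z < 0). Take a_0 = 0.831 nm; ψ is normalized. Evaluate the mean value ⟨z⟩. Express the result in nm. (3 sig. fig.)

⟨z⟩ ≈ 1.25 nm

By definition ⟨z⟩ = ∫ z |ψ(z)|² dz.
Recall ∫₀^∞ z^m e^(−z/β) dz = m!·β^(m+1), the ratio of the moment integral to the normalization integral gives ⟨z⟩ = 3·a_0/2.
With a_0 = 0.831, ⟨z⟩ = 1.247.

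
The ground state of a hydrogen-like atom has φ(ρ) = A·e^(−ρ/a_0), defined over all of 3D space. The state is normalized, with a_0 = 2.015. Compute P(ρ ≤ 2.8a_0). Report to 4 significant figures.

With dV = 4πρ²dρ, the probability is ∫|φ|² dV over ρ ≤ 2.8a_0.
A² is fixed by ∫₀^∞ 4πρ²|φ|² dρ = 1, i.e. A² = (π·a_0^3)^(−1).
In terms of u = ρ/a_0 (A², 4π and the length scale all cancel between numerator and denominator), P = [∫_{0}^{2.8} u^2·e^(-2·u) du] / [∫_{0}^{∞} u^2·e^(-2·u) du].
An antiderivative of u^2·e^(-2·u) is -(2·u^2 + 2·u + 1)·e^(-2·u)/4; evaluating from 0 to 2.8 gives 1/4 - 557·e^(-28/5)/100, while the full integral is 1/4.
This evaluates to P = 0.91761.

P ≈ 0.9176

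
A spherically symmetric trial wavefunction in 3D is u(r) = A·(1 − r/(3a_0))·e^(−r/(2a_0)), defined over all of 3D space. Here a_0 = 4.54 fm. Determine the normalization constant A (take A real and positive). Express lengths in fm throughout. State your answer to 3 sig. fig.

A ≈ 0.0357 fm^(-3/2)

Require ∫ |u|² 4πr² dr = 1 over the whole domain.
(Spherical symmetry: dV = 4πr² dr.)
Carrying out the integral gives A² · 8·π·a_0^3/3.
With a_0 = 4.54: A² = 0.001276 and A = 0.03572.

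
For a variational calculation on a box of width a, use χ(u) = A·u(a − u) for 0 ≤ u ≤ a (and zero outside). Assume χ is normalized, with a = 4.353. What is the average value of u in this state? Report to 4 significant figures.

⟨u⟩ ≈ 2.177

The expectation value is the |χ|²-weighted average of u: ∫ u|χ|² du.
Expanding the polynomial and integrating term by term, since the A² factors cancel between numerator and denominator, ⟨u⟩ = a/2.
With a = 4.353, ⟨u⟩ = 2.1765.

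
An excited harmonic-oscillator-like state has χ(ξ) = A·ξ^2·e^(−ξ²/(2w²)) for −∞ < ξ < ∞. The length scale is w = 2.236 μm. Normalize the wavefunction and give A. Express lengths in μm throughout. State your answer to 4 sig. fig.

A ≈ 0.1160 μm^(-5/2)

The normalization condition is ∫|χ|² dξ = 1 from −∞ to ∞.
Using the Gaussian integral ∫_{−∞}^{∞} e^(−αξ²) dξ = √(π/α), with χ = A·ξ^2·e^(−ξ²/(2w²)), the integral evaluates to A²·[3·√(π)·w^5/4].
Plugging in w = 2.236 yields A = 0.11601.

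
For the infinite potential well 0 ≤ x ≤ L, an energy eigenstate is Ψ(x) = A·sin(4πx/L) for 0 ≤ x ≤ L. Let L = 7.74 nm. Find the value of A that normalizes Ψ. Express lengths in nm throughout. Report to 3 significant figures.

The normalization condition is ∫|Ψ|² dx = 1 from 0 to L.
With Ψ = A·sin(4πx/L), the integral evaluates to A²·[L/2].
Setting this equal to 1 gives A² = 1/(L/2).
With L = 7.74: A² = 0.2584 and A = 0.5083.

A ≈ 0.508 nm^(-1/2)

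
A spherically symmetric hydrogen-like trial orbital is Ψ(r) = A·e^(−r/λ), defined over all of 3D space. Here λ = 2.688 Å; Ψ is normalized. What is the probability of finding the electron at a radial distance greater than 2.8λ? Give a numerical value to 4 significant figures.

P ≈ 0.08239

Integrate the radial probability density 4πr²|Ψ|² over r > 2.8λ.
Normalization gives A² = 1/(π·λ^3).
In terms of u = r/λ (A², 4π and the length scale all cancel between numerator and denominator), P = [∫_{2.8}^{∞} u^2·e^(-2·u) du] / [∫_{0}^{∞} u^2·e^(-2·u) du].
An antiderivative of u^2·e^(-2·u) is -(2·u^2 + 2·u + 1)·e^(-2·u)/4; evaluating from 2.8 to ∞ gives 557·e^(-28/5)/100, while the full integral is 1/4.
The region integral divided by the full integral gives P = 0.082388.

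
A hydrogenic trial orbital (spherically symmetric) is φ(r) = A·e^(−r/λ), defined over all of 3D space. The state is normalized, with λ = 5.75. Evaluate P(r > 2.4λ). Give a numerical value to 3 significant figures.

P ≈ 0.143

P = ∫ |φ|² 4πr² dr over r > 2.4λ.
The full normalization integral is A²·[π·λ^3] = 1, fixing A².
Substituting u = r/λ, A², 4π and the length scale all cancel in the ratio: P = ∫_{2.4}^{∞} u^2·e^(-2·u) du / ∫_{0}^{∞} u^2·e^(-2·u) du.
Using ∫ u^2·e^(-2·u) du = -(2·u^2 + 2·u + 1)·e^(-2·u)/4, the numerator is 433·e^(-24/5)/100 and the denominator is 1/4.
Taking the ratio yields P = 0.1425.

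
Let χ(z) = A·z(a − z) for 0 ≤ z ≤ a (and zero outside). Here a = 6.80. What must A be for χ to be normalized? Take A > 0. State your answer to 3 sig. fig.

Require ∫ |χ|² dz = 1 over the whole domain.
Expanding the polynomial and integrating term by term, the integral (without the A² prefactor) comes out to a^5/30.
So A² = (a^5/30)^(−1).
Substituting a = 6.80 gives A² = 0.002063, so A = 0.04542.

A ≈ 0.0454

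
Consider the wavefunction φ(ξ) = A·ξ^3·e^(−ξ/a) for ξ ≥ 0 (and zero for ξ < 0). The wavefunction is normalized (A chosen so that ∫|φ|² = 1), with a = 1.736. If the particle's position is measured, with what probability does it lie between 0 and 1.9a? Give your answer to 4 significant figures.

P ≈ 0.09089

P = ∫_{0}^{1.9a} |φ(ξ)|² dξ.
With A² fixed by ∫|φ|² = 1, i.e. A² = (45·a^7/8)^(−1), substitute and integrate.
Let u = ξ/a; then A² and the length scale cancel, so P = ∫_{0}^{1.9} u^6·e^(-2·u) du ÷ ∫_{0}^{∞} u^6·e^(-2·u) du.
With ∫ u^6·e^(-2·u) du = -(4·u^6 + 12·u^5 + 30·u^4 + 60·u^3 + 90·u^2 + 90·u + 45)·e^(-2·u)/8 + C, the region integral is ≈ 0.511270 and the full one is 45/8.
Taking the ratio, P = 0.090892.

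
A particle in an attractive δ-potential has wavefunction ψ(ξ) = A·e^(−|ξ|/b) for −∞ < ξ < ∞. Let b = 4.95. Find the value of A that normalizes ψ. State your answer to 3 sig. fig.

We need A² ∫|f|² dξ = 1, taking the integral from −∞ to ∞.
With ψ = A·e^(−|ξ|/b), the integral evaluates to A²·[b].
Setting this equal to 1 gives A² = 1/(b).
Plugging in b = 4.95 yields A = 0.4495.

A ≈ 0.449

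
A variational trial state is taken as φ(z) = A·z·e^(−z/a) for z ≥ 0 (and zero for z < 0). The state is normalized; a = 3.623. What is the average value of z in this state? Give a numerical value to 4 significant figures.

⟨z⟩ ≈ 5.435

By definition ⟨z⟩ = ∫ z |φ(z)|² dz.
Recall ∫₀^∞ z^m e^(−z/β) dz = m!·β^(m+1), evaluating both integrals, ⟨z⟩ = 3·a/2.
With a = 3.623, ⟨z⟩ = 5.4345.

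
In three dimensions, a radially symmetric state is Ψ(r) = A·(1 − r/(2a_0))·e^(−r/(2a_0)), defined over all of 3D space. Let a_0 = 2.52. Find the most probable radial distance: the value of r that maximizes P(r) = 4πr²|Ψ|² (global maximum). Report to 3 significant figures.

r ≈ 13.2

Differentiate P(r) = 4πr²|Ψ|² with respect to r and set to zero.
This gives r = a_0·(√(5) + 3).
With a_0 = 2.52, the most probable radial distance is 13.19.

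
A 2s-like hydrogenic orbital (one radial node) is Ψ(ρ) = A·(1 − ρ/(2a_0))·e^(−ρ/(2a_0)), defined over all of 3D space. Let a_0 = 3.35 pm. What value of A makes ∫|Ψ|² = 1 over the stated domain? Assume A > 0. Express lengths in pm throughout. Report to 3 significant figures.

The normalization condition is ∫|Ψ|² 4πρ² dρ = 1 from 0 to ∞.
Using ∫₀^∞ ρⁿ e^(−αρ) dρ = n!/αⁿ⁺¹, ∫|Ψ|² 4πρ² dρ = A²·(8·π·a_0^3).
Setting this equal to 1 gives A² = 1/(8·π·a_0^3).
Plugging in a_0 = 3.35 yields A = 0.03253.

A ≈ 0.0325 pm^(-3/2)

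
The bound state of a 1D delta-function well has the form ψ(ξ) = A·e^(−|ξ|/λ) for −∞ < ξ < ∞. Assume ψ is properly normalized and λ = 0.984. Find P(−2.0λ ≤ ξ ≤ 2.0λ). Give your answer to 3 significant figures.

P ≈ 0.982

|ψ|² is the probability density, so P = ∫_{−2.0λ}^{2.0λ} |ψ|² dξ.
With A² fixed by ∫|ψ|² = 1, i.e. A² = (λ)^(−1), substitute and integrate.
By symmetry take twice the ξ ≥ 0 contribution in numerator and denominator; the 2's cancel. Let u = ξ/λ; then A² and the length scale cancel, so P = ∫_{0}^{2.0} e^(-2·u) du ÷ ∫_{0}^{∞} e^(-2·u) du.
Using ∫ e^(-2·u) du = -e^(-2·u)/2, the numerator is 1/2 - e^(-4)/2 and the denominator is 1/2.
Evaluating gives P = 0.9817.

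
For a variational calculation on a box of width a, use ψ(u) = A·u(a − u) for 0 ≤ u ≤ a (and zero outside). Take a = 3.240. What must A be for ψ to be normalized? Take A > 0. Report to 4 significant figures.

We need A² ∫|f|² du = 1, taking the integral from 0 to a.
∫|ψ|² du = A²·(a^5/30).
So A² = (a^5/30)^(−1).
Substituting a = 3.240 gives A² = 0.084023, so A = 0.28987.

A ≈ 0.2899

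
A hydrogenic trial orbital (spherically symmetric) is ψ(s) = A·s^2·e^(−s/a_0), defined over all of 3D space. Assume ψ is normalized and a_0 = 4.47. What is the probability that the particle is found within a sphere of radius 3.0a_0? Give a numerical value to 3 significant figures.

P ≈ 0.394

Integrate the radial probability density 4πs²|ψ|² over s ≤ 3.0a_0.
A² is fixed by ∫₀^∞ 4πs²|ψ|² ds = 1, i.e. A² = (45·π·a_0^7/2)^(−1).
Substituting u = s/a_0, A², 4π and the length scale all cancel in the ratio: P = ∫_{0}^{3.0} u^6·e^(-2·u) du / ∫_{0}^{∞} u^6·e^(-2·u) du.
An antiderivative of u^6·e^(-2·u) is -(4·u^6 + 12·u^5 + 30·u^4 + 60·u^3 + 90·u^2 + 90·u + 45)·e^(-2·u)/8; evaluating from 0 to 3.0 gives ≈ 2.2145, while the full integral is 45/8.
The region integral divided by the full integral gives P = 0.3937.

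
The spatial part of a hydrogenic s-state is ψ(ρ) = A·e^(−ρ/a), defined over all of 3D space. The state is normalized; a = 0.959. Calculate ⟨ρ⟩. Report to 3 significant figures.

⟨ρ⟩ ≈ 1.44

The expectation value is the |ψ|²-weighted average of ρ: ∫ ρ|ψ|² 4πρ² dρ.
Using ∫₀^∞ ρⁿ e^(−αρ) dρ = n!/αⁿ⁺¹, evaluating both integrals, ⟨ρ⟩ = 3·a/2.
With a = 0.959, ⟨ρ⟩ = 1.439.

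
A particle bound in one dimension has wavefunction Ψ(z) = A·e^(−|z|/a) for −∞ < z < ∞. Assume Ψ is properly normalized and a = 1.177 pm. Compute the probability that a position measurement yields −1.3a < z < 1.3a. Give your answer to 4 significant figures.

P = ∫_{−1.3a}^{1.3a} |Ψ(z)|² dz.
The normalization integral ∫|Ψ|²dz over the whole domain equals a·A², and A² cancels in the ratio.
Both integrals are even about z = 0, so only the z ≥ 0 halves are needed (the factors of 2 cancel). In terms of u = z/a (A² and the length scale cancel between numerator and denominator), P = [∫_{0}^{1.3} e^(-2·u) du] / [∫_{0}^{∞} e^(-2·u) du].
An antiderivative of e^(-2·u) is -e^(-2·u)/2; evaluating from 0 to 1.3 gives 1/2 - e^(-13/5)/2, while the full integral is 1/2.
This works out to P = 0.92573.

P ≈ 0.9257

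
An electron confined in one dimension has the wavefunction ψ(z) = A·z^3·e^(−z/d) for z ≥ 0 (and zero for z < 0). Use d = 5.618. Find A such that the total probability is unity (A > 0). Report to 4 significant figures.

Require ∫ |ψ|² dz = 1 over the whole domain.
Recall ∫₀^∞ z^m e^(−z/β) dz = m!·β^(m+1), with ψ = A·z^3·e^(−z/d), the integral evaluates to A²·[45·d^7/8].
Hence A² = 1/[45·d^7/8].
With d = 5.618: A² = 0.0000010065 and A = 0.0010032.

A ≈ 0.001003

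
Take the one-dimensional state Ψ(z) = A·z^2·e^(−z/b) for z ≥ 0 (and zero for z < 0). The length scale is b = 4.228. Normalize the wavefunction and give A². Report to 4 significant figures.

A^2 ≈ 0.0009869

Require ∫ |Ψ|² dz = 1 over the whole domain.
Using ∫₀^∞ zⁿ e^(−αz) dz = n!/αⁿ⁺¹, ∫|Ψ|² dz = A²·(3·b^5/4).
Hence A² = 1/[3·b^5/4].
With b = 4.228: A² = 0.00098688 and A = 0.031415.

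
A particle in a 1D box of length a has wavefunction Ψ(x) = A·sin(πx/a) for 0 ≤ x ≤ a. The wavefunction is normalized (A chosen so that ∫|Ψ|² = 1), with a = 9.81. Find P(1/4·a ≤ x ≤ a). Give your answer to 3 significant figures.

P ≈ 0.909

The probability is P = ∫ |Ψ|² dx over [1/4·a, a].
With A² fixed by ∫|Ψ|² = 1, i.e. A² = (a/2)^(−1), substitute and integrate.
In terms of u = x/a (A² and the length scale cancel between numerator and denominator), P = [∫_{1/4}^{1} sin(π·u)^2 du] / [∫_{0}^{1} sin(π·u)^2 du].
With ∫ sin(π·u)^2 du = u/2 - sin(2·π·u)/(4·π) + C, the region integral is 1/(4·π) + 3/8 and the full one is 1/2.
The result is P = (2 + 3·π)/(4·π).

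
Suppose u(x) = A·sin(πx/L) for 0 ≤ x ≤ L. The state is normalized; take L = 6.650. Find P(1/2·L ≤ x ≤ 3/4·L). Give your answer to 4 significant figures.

P = ∫_{1/2·L}^{3/4·L} |u(x)|² dx.
The normalization integral ∫|u|²dx over the whole domain equals L/2·A², and A² cancels in the ratio.
Let t = x/L; then A² and the length scale cancel, so P = ∫_{1/2}^{3/4} sin(π·t)^2 dt ÷ ∫_{0}^{1} sin(π·t)^2 dt.
An antiderivative of sin(π·t)^2 is t/2 - sin(2·π·t)/(4·π); evaluating from 1/2 to 3/4 gives 1/(4·π) + 1/8, while the full integral is 1/2.
This works out to P = (2 + π)/(4·π).

P ≈ 0.4092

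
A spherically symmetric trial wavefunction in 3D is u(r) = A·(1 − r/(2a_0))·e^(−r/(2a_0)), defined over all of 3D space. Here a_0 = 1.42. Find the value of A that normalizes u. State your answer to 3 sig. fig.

Require ∫ |u|² 4πr² dr = 1 over the whole domain.
Using ∫₀^∞ rⁿ e^(−αr) dr = n!/αⁿ⁺¹, the integral (without the A² prefactor) comes out to 8·π·a_0^3.
With a_0 = 1.42: A² = 0.01390 and A = 0.1179.

A ≈ 0.118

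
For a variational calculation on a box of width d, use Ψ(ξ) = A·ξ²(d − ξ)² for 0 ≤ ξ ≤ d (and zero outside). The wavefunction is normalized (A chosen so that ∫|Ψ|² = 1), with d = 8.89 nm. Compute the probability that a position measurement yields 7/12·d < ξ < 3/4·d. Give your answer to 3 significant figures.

The probability is P = ∫ |Ψ|² dξ over [7/12·d, 3/4·d].
With A² fixed by ∫|Ψ|² = 1, i.e. A² = (d^9/630)^(−1), substitute and integrate.
Let u = ξ/d; then A² and the length scale cancel, so P = ∫_{7/12}^{3/4} u^4·(1 - u)^4 du ÷ ∫_{0}^{1} u^4·(1 - u)^4 du.
An antiderivative of u^4·(1 - u)^4 is u^5·(70·u^4 - 315·u^3 + 540·u^2 - 420·u + 126)/630; evaluating from 7/12 to 3/4 gives ≈ 0.00040223, while the full integral is 1/630.
This works out to P = 0.2534.

P ≈ 0.253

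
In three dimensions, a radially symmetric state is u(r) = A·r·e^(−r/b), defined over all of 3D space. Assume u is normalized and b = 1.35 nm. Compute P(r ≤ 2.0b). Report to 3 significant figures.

With dV = 4πr²dr, the probability is ∫|u|² dV over r ≤ 2.0b.
Normalization gives A² = 1/(3·π·b^5).
Let t = r/b; then A², 4π and the length scale all cancel, so P = ∫_{0}^{2.0} t^4·e^(-2·t) dt ÷ ∫_{0}^{∞} t^4·e^(-2·t) dt.
An antiderivative of t^4·e^(-2·t) is -(t^4/2 + t^3 + 3·t^2/2 + 3·t/2 + 3/4)·e^(-2·t); evaluating from 0 to 2.0 gives 3/4 - 103·e^(-4)/4, while the full integral is 3/4.
The region integral divided by the full integral gives P = 0.3712.

P ≈ 0.371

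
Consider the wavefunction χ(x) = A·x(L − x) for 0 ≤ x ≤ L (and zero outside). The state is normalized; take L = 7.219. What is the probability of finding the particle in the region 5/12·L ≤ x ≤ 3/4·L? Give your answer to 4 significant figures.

P = ∫_{5/12·L}^{3/4·L} |χ(x)|² dx.
Since A² = 1/(L^5/30), this is the region integral divided by the full normalization integral.
In terms of u = x/L (A² and the length scale cancel between numerator and denominator), P = [∫_{5/12}^{3/4} u^2·(1 - u)^2 du] / [∫_{0}^{1} u^2·(1 - u)^2 du].
With ∫ u^2·(1 - u)^2 du = u^3·(6·u^2 - 15·u + 10)/30 + C, the region integral is ≈ 0.0183288 and the full one is 1/30.
This works out to P = 0.54986.

P ≈ 0.5499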